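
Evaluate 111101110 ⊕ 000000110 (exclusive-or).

XOR: 1 when bits differ
  111101110
^ 000000110
-----------
  111101000
Decimal: 494 ^ 6 = 488



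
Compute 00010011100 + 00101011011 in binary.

Add column by column from the right: bit + bit + carry-in; write the sum mod 2, carry 1 when the sum is 2 or 3.
carry:  00000110000
        00010011100
+       00101011011
-------------------
       000111110111
(the carry out of the leftmost column, 0, becomes the leading bit)
Decimal check:
  00010011100 = 128 + 16 + 8 + 4 = 156
  00101011011 = 256 + 64 + 16 + 8 + 2 + 1 = 347
  156 + 347 = 503, and 000111110111 = 256 + 128 + 64 + 32 + 16 + 4 + 2 + 1 = 503 ✓



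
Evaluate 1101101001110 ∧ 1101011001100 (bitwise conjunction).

AND: 1 only when both bits are 1
  1101101001110
& 1101011001100
---------------
  1101001001100
Decimal: 6990 & 6860 = 6732



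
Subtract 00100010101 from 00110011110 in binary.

Method 1 - Direct subtraction (column by column from the right: bit − bit − borrow-in; if negative, add 2 and borrow 1 from the next column):
borrow: 00000000010
        00110011110
-       00100010101
-------------------
        00010001001

Method 2 - Add two's complement:
Two's complement of 00100010101: invert → 11011101010, add 1 → 11011101011
  00110011110
+ 11011101011
-------------
 100010001001  (end carry out of the top bit = 1)
Discarding the end carry: 00010001001
Decimal check:
  00110011110 = 256 + 128 + 16 + 8 + 4 + 2 = 414
  00100010101 = 256 + 16 + 4 + 1 = 277
  414 - 277 = 137, and 00010001001 = 128 + 8 + 1 = 137 ✓



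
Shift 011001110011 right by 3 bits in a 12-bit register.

Original: 011001110011 (decimal 1651)
Shift right by 3 positions
Drop the 3 low bits; fill with zeros on the left
Result: 000011001110 (decimal 206)
Equivalent: 1651 >> 3 = 1651 ÷ 2^3 = 206



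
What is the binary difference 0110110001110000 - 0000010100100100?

Method 1 - Direct subtraction (column by column from the right: bit − bit − borrow-in; if negative, add 2 and borrow 1 from the next column):
borrow: 0000111000011000
        0110110001110000
-       0000010100100100
------------------------
        0110011101001100

Method 2 - Add two's complement:
Two's complement of 0000010100100100: invert → 1111101011011011, add 1 → 1111101011011100
  0110110001110000
+ 1111101011011100
------------------
 10110011101001100  (end carry out of the top bit = 1)
Discarding the end carry: 0110011101001100
Decimal check:
  0110110001110000 = 16384 + 8192 + 2048 + 1024 + 64 + 32 + 16 = 27760
  0000010100100100 = 1024 + 256 + 32 + 4 = 1316
  27760 - 1316 = 26444, and 0110011101001100 = 16384 + 8192 + 1024 + 512 + 256 + 64 + 8 + 4 = 26444 ✓



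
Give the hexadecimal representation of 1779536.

Using repeated division by 16 (digits 10–15 are A–F):
1779536 ÷ 16 = 111221 remainder 0
111221 ÷ 16 = 6951 remainder 5
6951 ÷ 16 = 434 remainder 7
434 ÷ 16 = 27 remainder 2
27 ÷ 16 = 1 remainder 11 (B)
1 ÷ 16 = 0 remainder 1
Reading remainders bottom to top: 1B2750



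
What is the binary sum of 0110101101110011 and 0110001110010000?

Add column by column from the right: bit + bit + carry-in; write the sum mod 2, carry 1 when the sum is 2 or 3.
carry:  1100011111100000
        0110101101110011
+       0110001110010000
------------------------
       01100111100000011
(the carry out of the leftmost column, 0, becomes the leading bit)
Decimal check:
  0110101101110011 = 16384 + 8192 + 2048 + 512 + 256 + 64 + 32 + 16 + 2 + 1 = 27507
  0110001110010000 = 16384 + 8192 + 512 + 256 + 128 + 16 = 25488
  27507 + 25488 = 52995, and 01100111100000011 = 32768 + 16384 + 2048 + 1024 + 512 + 256 + 2 + 1 = 52995 ✓



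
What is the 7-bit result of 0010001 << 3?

Original: 0010001 (decimal 17)
Shift left by 3 positions
Append 3 zeros on the right and drop the 3 high bits that overflow the 7-bit width
Result: 0001000 (decimal 8)
Equivalent: 17 << 3 = 17 × 2^3 = 136, truncated to 7 bits = 8



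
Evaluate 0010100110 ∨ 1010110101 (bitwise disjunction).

OR: 1 when either bit is 1
  0010100110
| 1010110101
------------
  1010110111
Decimal: 166 | 693 = 695



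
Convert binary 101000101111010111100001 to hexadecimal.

Group into 4-bit nibbles from right:
  1010 = A
  0010 = 2
  1111 = F
  0101 = 5
  1110 = E
  0001 = 1
Result: A2F5E1



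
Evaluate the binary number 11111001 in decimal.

Sum of powers of 2 for each 1-bit:
2^0 + 2^3 + 2^4 + 2^5 + 2^6 + 2^7
= 1 + 8 + 16 + 32 + 64 + 128
= 249



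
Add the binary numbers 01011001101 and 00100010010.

Add column by column from the right: bit + bit + carry-in; write the sum mod 2, carry 1 when the sum is 2 or 3.
carry:  00000000000
        01011001101
+       00100010010
-------------------
       001111011111
(the carry out of the leftmost column, 0, becomes the leading bit)
Decimal check:
  01011001101 = 512 + 128 + 64 + 8 + 4 + 1 = 717
  00100010010 = 256 + 16 + 2 = 274
  717 + 274 = 991, and 001111011111 = 512 + 256 + 128 + 64 + 16 + 8 + 4 + 2 + 1 = 991 ✓



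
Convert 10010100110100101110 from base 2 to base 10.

Sum of powers of 2 for each 1-bit:
2^1 + 2^2 + 2^3 + 2^5 + 2^8 + 2^10 + 2^11 + 2^14 + 2^16 + 2^19
= 2 + 4 + 8 + 32 + 256 + 1024 + 2048 + 16384 + 65536 + 524288
= 609582



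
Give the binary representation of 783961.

Using repeated division by 2:
783961 ÷ 2 = 391980 remainder 1
391980 ÷ 2 = 195990 remainder 0
195990 ÷ 2 = 97995 remainder 0
97995 ÷ 2 = 48997 remainder 1
48997 ÷ 2 = 24498 remainder 1
24498 ÷ 2 = 12249 remainder 0
12249 ÷ 2 = 6124 remainder 1
6124 ÷ 2 = 3062 remainder 0
3062 ÷ 2 = 1531 remainder 0
1531 ÷ 2 = 765 remainder 1
765 ÷ 2 = 382 remainder 1
382 ÷ 2 = 191 remainder 0
191 ÷ 2 = 95 remainder 1
95 ÷ 2 = 47 remainder 1
47 ÷ 2 = 23 remainder 1
23 ÷ 2 = 11 remainder 1
11 ÷ 2 = 5 remainder 1
5 ÷ 2 = 2 remainder 1
2 ÷ 2 = 1 remainder 0
1 ÷ 2 = 0 remainder 1
Reading remainders bottom to top: 10111111011001011001



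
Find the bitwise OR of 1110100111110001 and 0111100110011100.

OR: 1 when either bit is 1
  1110100111110001
| 0111100110011100
------------------
  1111100111111101
Decimal: 59889 | 31132 = 63997



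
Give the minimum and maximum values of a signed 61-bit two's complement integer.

For 61-bit two's complement:
Minimum: -2^60 = -1152921504606846976
Maximum: 2^60 - 1 = 1152921504606846975



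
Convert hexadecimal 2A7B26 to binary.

Convert each hex digit to 4 bits:
  2 = 0010
  A = 1010
  7 = 0111
  B = 1011
  2 = 0010
  6 = 0110
Concatenate: 001010100111101100100110



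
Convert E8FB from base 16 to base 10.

Expand by place value (powers of 16):
Digit values: E = 14, F = 15, B = 11
E8FB = 14 × 16^3 + 8 × 16^2 + 15 × 16^1 + 11 × 16^0
= 14 × 4096 + 8 × 256 + 15 × 16 + 11 × 1
= 57344 + 2048 + 240 + 11
= 59643



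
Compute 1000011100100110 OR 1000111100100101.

OR: 1 when either bit is 1
  1000011100100110
| 1000111100100101
------------------
  1000111100100111
Decimal: 34598 | 36645 = 36647



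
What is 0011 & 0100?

AND: 1 only when both bits are 1
  0011
& 0100
------
  0000
Decimal: 3 & 4 = 0



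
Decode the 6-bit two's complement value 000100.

Binary: 000100
Sign bit: 0 (non-negative)
Read directly as an unsigned value:
000100 = 4
Value: 4



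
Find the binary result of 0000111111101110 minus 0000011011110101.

Method 1 - Direct subtraction (column by column from the right: bit − bit − borrow-in; if negative, add 2 and borrow 1 from the next column):
borrow: 0000000111100010
        0000111111101110
-       0000011011110101
------------------------
        0000100011111001

Method 2 - Add two's complement:
Two's complement of 0000011011110101: invert → 1111100100001010, add 1 → 1111100100001011
  0000111111101110
+ 1111100100001011
------------------
 10000100011111001  (end carry out of the top bit = 1)
Discarding the end carry: 0000100011111001
Decimal check:
  0000111111101110 = 2048 + 1024 + 512 + 256 + 128 + 64 + 32 + 8 + 4 + 2 = 4078
  0000011011110101 = 1024 + 512 + 128 + 64 + 32 + 16 + 4 + 1 = 1781
  4078 - 1781 = 2297, and 0000100011111001 = 2048 + 128 + 64 + 32 + 16 + 8 + 1 = 2297 ✓



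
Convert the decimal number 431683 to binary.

Using repeated division by 2:
431683 ÷ 2 = 215841 remainder 1
215841 ÷ 2 = 107920 remainder 1
107920 ÷ 2 = 53960 remainder 0
53960 ÷ 2 = 26980 remainder 0
26980 ÷ 2 = 13490 remainder 0
13490 ÷ 2 = 6745 remainder 0
6745 ÷ 2 = 3372 remainder 1
3372 ÷ 2 = 1686 remainder 0
1686 ÷ 2 = 843 remainder 0
843 ÷ 2 = 421 remainder 1
421 ÷ 2 = 210 remainder 1
210 ÷ 2 = 105 remainder 0
105 ÷ 2 = 52 remainder 1
52 ÷ 2 = 26 remainder 0
26 ÷ 2 = 13 remainder 0
13 ÷ 2 = 6 remainder 1
6 ÷ 2 = 3 remainder 0
3 ÷ 2 = 1 remainder 1
1 ÷ 2 = 0 remainder 1
Reading remainders bottom to top: 1101001011001000011



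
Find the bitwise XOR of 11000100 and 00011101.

XOR: 1 when bits differ
  11000100
^ 00011101
----------
  11011001
Decimal: 196 ^ 29 = 217



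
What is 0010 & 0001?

AND: 1 only when both bits are 1
  0010
& 0001
------
  0000
Decimal: 2 & 1 = 0



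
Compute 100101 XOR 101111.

XOR: 1 when bits differ
  100101
^ 101111
--------
  001010
Decimal: 37 ^ 47 = 10



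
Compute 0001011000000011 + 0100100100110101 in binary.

Add column by column from the right: bit + bit + carry-in; write the sum mod 2, carry 1 when the sum is 2 or 3.
carry:  0000000000001110
        0001011000000011
+       0100100100110101
------------------------
       00101111100111000
(the carry out of the leftmost column, 0, becomes the leading bit)
Decimal check:
  0001011000000011 = 4096 + 1024 + 512 + 2 + 1 = 5635
  0100100100110101 = 16384 + 2048 + 256 + 32 + 16 + 4 + 1 = 18741
  5635 + 18741 = 24376, and 00101111100111000 = 16384 + 4096 + 2048 + 1024 + 512 + 256 + 32 + 16 + 8 = 24376 ✓



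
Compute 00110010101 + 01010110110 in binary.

Add column by column from the right: bit + bit + carry-in; write the sum mod 2, carry 1 when the sum is 2 or 3.
carry:  11101101000
        00110010101
+       01010110110
-------------------
       010001001011
(the carry out of the leftmost column, 0, becomes the leading bit)
Decimal check:
  00110010101 = 256 + 128 + 16 + 4 + 1 = 405
  01010110110 = 512 + 128 + 32 + 16 + 4 + 2 = 694
  405 + 694 = 1099, and 010001001011 = 1024 + 64 + 8 + 2 + 1 = 1099 ✓



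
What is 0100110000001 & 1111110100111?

AND: 1 only when both bits are 1
  0100110000001
& 1111110100111
---------------
  0100110000001
Decimal: 2433 & 8103 = 2433



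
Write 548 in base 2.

Using repeated division by 2:
548 ÷ 2 = 274 remainder 0
274 ÷ 2 = 137 remainder 0
137 ÷ 2 = 68 remainder 1
68 ÷ 2 = 34 remainder 0
34 ÷ 2 = 17 remainder 0
17 ÷ 2 = 8 remainder 1
8 ÷ 2 = 4 remainder 0
4 ÷ 2 = 2 remainder 0
2 ÷ 2 = 1 remainder 0
1 ÷ 2 = 0 remainder 1
Reading remainders bottom to top: 1000100100



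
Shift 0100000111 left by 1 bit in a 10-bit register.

Original: 0100000111 (decimal 263)
Shift left by 1 position
Append 1 zero on the right
Result: 1000001110 (decimal 526)
Equivalent: 263 << 1 = 263 × 2^1 = 526



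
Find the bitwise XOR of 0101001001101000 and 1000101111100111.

XOR: 1 when bits differ
  0101001001101000
^ 1000101111100111
------------------
  1101100110001111
Decimal: 21096 ^ 35815 = 55695



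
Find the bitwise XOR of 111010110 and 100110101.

XOR: 1 when bits differ
  111010110
^ 100110101
-----------
  011100011
Decimal: 470 ^ 309 = 227



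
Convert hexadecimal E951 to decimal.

Expand by place value (powers of 16):
Digit values: E = 14
E951 = 14 × 16^3 + 9 × 16^2 + 5 × 16^1 + 1 × 16^0
= 14 × 4096 + 9 × 256 + 5 × 16 + 1 × 1
= 57344 + 2304 + 80 + 1
= 59729



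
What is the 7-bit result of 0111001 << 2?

Original: 0111001 (decimal 57)
Shift left by 2 positions
Append 2 zeros on the right and drop the 2 high bits that overflow the 7-bit width
Result: 1100100 (decimal 100)
Equivalent: 57 << 2 = 57 × 2^2 = 228, truncated to 7 bits = 100



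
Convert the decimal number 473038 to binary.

Using repeated division by 2:
473038 ÷ 2 = 236519 remainder 0
236519 ÷ 2 = 118259 remainder 1
118259 ÷ 2 = 59129 remainder 1
59129 ÷ 2 = 29564 remainder 1
29564 ÷ 2 = 14782 remainder 0
14782 ÷ 2 = 7391 remainder 0
7391 ÷ 2 = 3695 remainder 1
3695 ÷ 2 = 1847 remainder 1
1847 ÷ 2 = 923 remainder 1
923 ÷ 2 = 461 remainder 1
461 ÷ 2 = 230 remainder 1
230 ÷ 2 = 115 remainder 0
115 ÷ 2 = 57 remainder 1
57 ÷ 2 = 28 remainder 1
28 ÷ 2 = 14 remainder 0
14 ÷ 2 = 7 remainder 0
7 ÷ 2 = 3 remainder 1
3 ÷ 2 = 1 remainder 1
1 ÷ 2 = 0 remainder 1
Reading remainders bottom to top: 1110011011111001110



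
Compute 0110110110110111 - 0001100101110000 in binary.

Method 1 - Direct subtraction (column by column from the right: bit − bit − borrow-in; if negative, add 2 and borrow 1 from the next column):
borrow: 0010000010000000
        0110110110110111
-       0001100101110000
------------------------
        0101010001000111

Method 2 - Add two's complement:
Two's complement of 0001100101110000: invert → 1110011010001111, add 1 → 1110011010010000
  0110110110110111
+ 1110011010010000
------------------
 10101010001000111  (end carry out of the top bit = 1)
Discarding the end carry: 0101010001000111
Decimal check:
  0110110110110111 = 16384 + 8192 + 2048 + 1024 + 256 + 128 + 32 + 16 + 4 + 2 + 1 = 28087
  0001100101110000 = 4096 + 2048 + 256 + 64 + 32 + 16 = 6512
  28087 - 6512 = 21575, and 0101010001000111 = 16384 + 4096 + 1024 + 64 + 4 + 2 + 1 = 21575 ✓



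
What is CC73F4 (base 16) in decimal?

Expand by place value (powers of 16):
Digit values: C = 12, F = 15
CC73F4 = 12 × 16^5 + 12 × 16^4 + 7 × 16^3 + 3 × 16^2 + 15 × 16^1 + 4 × 16^0
= 12 × 1048576 + 12 × 65536 + 7 × 4096 + 3 × 256 + 15 × 16 + 4 × 1
= 12582912 + 786432 + 28672 + 768 + 240 + 4
= 13399028



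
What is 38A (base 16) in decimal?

Expand by place value (powers of 16):
Digit values: A = 10
38A = 3 × 16^2 + 8 × 16^1 + 10 × 16^0
= 3 × 256 + 8 × 16 + 10 × 1
= 768 + 128 + 10
= 906



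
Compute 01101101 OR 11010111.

OR: 1 when either bit is 1
  01101101
| 11010111
----------
  11111111
Decimal: 109 | 215 = 255



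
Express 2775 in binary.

Using repeated division by 2:
2775 ÷ 2 = 1387 remainder 1
1387 ÷ 2 = 693 remainder 1
693 ÷ 2 = 346 remainder 1
346 ÷ 2 = 173 remainder 0
173 ÷ 2 = 86 remainder 1
86 ÷ 2 = 43 remainder 0
43 ÷ 2 = 21 remainder 1
21 ÷ 2 = 10 remainder 1
10 ÷ 2 = 5 remainder 0
5 ÷ 2 = 2 remainder 1
2 ÷ 2 = 1 remainder 0
1 ÷ 2 = 0 remainder 1
Reading remainders bottom to top: 101011010111



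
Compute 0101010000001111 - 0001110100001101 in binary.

Method 1 - Direct subtraction (column by column from the right: bit − bit − borrow-in; if negative, add 2 and borrow 1 from the next column):
borrow: 0111111000000000
        0101010000001111
-       0001110100001101
------------------------
        0011011100000010

Method 2 - Add two's complement:
Two's complement of 0001110100001101: invert → 1110001011110010, add 1 → 1110001011110011
  0101010000001111
+ 1110001011110011
------------------
 10011011100000010  (end carry out of the top bit = 1)
Discarding the end carry: 0011011100000010
Decimal check:
  0101010000001111 = 16384 + 4096 + 1024 + 8 + 4 + 2 + 1 = 21519
  0001110100001101 = 4096 + 2048 + 1024 + 256 + 8 + 4 + 1 = 7437
  21519 - 7437 = 14082, and 0011011100000010 = 8192 + 4096 + 1024 + 512 + 256 + 2 = 14082 ✓



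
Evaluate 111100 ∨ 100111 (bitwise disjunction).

OR: 1 when either bit is 1
  111100
| 100111
--------
  111111
Decimal: 60 | 39 = 63



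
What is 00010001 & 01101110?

AND: 1 only when both bits are 1
  00010001
& 01101110
----------
  00000000
Decimal: 17 & 110 = 0



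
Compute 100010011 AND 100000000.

AND: 1 only when both bits are 1
  100010011
& 100000000
-----------
  100000000
Decimal: 275 & 256 = 256



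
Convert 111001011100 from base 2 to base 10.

Sum of powers of 2 for each 1-bit:
2^2 + 2^3 + 2^4 + 2^6 + 2^9 + 2^10 + 2^11
= 4 + 8 + 16 + 64 + 512 + 1024 + 2048
= 3676



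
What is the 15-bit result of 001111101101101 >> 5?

Original: 001111101101101 (decimal 8045)
Shift right by 5 positions
Drop the 5 low bits; fill with zeros on the left
Result: 000000011111011 (decimal 251)
Equivalent: 8045 >> 5 = 8045 ÷ 2^5 = 251



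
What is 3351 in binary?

Using repeated division by 2:
3351 ÷ 2 = 1675 remainder 1
1675 ÷ 2 = 837 remainder 1
837 ÷ 2 = 418 remainder 1
418 ÷ 2 = 209 remainder 0
209 ÷ 2 = 104 remainder 1
104 ÷ 2 = 52 remainder 0
52 ÷ 2 = 26 remainder 0
26 ÷ 2 = 13 remainder 0
13 ÷ 2 = 6 remainder 1
6 ÷ 2 = 3 remainder 0
3 ÷ 2 = 1 remainder 1
1 ÷ 2 = 0 remainder 1
Reading remainders bottom to top: 110100010111



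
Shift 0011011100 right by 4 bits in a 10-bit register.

Original: 0011011100 (decimal 220)
Shift right by 4 positions
Drop the 4 low bits; fill with zeros on the left
Result: 0000001101 (decimal 13)
Equivalent: 220 >> 4 = 220 ÷ 2^4 = 13



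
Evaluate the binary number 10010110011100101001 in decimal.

Sum of powers of 2 for each 1-bit:
2^0 + 2^3 + 2^5 + 2^8 + 2^9 + 2^10 + 2^13 + 2^14 + 2^16 + 2^19
= 1 + 8 + 32 + 256 + 512 + 1024 + 8192 + 16384 + 65536 + 524288
= 616233



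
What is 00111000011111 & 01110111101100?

AND: 1 only when both bits are 1
  00111000011111
& 01110111101100
----------------
  00110000001100
Decimal: 3615 & 7660 = 3084



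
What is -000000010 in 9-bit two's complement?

Original: 000000010
Step 1 - Invert all bits: 111111101
Step 2 - Add 1: 111111110
Verification: 000000010 + 111111110 = 1000000000; discarding the end carry (carry out of the top bit) leaves the 9-bit value 000000000, as required for x + (-x)



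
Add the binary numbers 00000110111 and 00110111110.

Add column by column from the right: bit + bit + carry-in; write the sum mod 2, carry 1 when the sum is 2 or 3.
carry:  00001111100
        00000110111
+       00110111110
-------------------
       000111110101
(the carry out of the leftmost column, 0, becomes the leading bit)
Decimal check:
  00000110111 = 32 + 16 + 4 + 2 + 1 = 55
  00110111110 = 256 + 128 + 32 + 16 + 8 + 4 + 2 = 446
  55 + 446 = 501, and 000111110101 = 256 + 128 + 64 + 32 + 16 + 4 + 1 = 501 ✓



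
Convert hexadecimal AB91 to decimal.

Expand by place value (powers of 16):
Digit values: A = 10, B = 11
AB91 = 10 × 16^3 + 11 × 16^2 + 9 × 16^1 + 1 × 16^0
= 10 × 4096 + 11 × 256 + 9 × 16 + 1 × 1
= 40960 + 2816 + 144 + 1
= 43921



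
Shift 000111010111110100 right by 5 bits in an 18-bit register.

Original: 000111010111110100 (decimal 30196)
Shift right by 5 positions
Drop the 5 low bits; fill with zeros on the left
Result: 000000001110101111 (decimal 943)
Equivalent: 30196 >> 5 = 30196 ÷ 2^5 = 943



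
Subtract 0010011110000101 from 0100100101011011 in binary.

Method 1 - Direct subtraction (column by column from the right: bit − bit − borrow-in; if negative, add 2 and borrow 1 from the next column):
borrow: 0100111100001000
        0100100101011011
-       0010011110000101
------------------------
        0010000111010110

Method 2 - Add two's complement:
Two's complement of 0010011110000101: invert → 1101100001111010, add 1 → 1101100001111011
  0100100101011011
+ 1101100001111011
------------------
 10010000111010110  (end carry out of the top bit = 1)
Discarding the end carry: 0010000111010110
Decimal check:
  0100100101011011 = 16384 + 2048 + 256 + 64 + 16 + 8 + 2 + 1 = 18779
  0010011110000101 = 8192 + 1024 + 512 + 256 + 128 + 4 + 1 = 10117
  18779 - 10117 = 8662, and 0010000111010110 = 8192 + 256 + 128 + 64 + 16 + 4 + 2 = 8662 ✓



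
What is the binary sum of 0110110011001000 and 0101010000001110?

Add column by column from the right: bit + bit + carry-in; write the sum mod 2, carry 1 when the sum is 2 or 3.
carry:  1111100000010000
        0110110011001000
+       0101010000001110
------------------------
       01100000011010110
(the carry out of the leftmost column, 0, becomes the leading bit)
Decimal check:
  0110110011001000 = 16384 + 8192 + 2048 + 1024 + 128 + 64 + 8 = 27848
  0101010000001110 = 16384 + 4096 + 1024 + 8 + 4 + 2 = 21518
  27848 + 21518 = 49366, and 01100000011010110 = 32768 + 16384 + 128 + 64 + 16 + 4 + 2 = 49366 ✓



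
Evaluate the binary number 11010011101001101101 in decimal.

Sum of powers of 2 for each 1-bit:
2^0 + 2^2 + 2^3 + 2^5 + 2^6 + 2^9 + 2^11 + 2^12 + 2^13 + 2^16 + 2^18 + 2^19
= 1 + 4 + 8 + 32 + 64 + 512 + 2048 + 4096 + 8192 + 65536 + 262144 + 524288
= 866925



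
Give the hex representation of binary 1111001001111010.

Group into 4-bit nibbles from right:
  1111 = F
  0010 = 2
  0111 = 7
  1010 = A
Result: F27A



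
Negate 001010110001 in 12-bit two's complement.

Original: 001010110001
Step 1 - Invert all bits: 110101001110
Step 2 - Add 1: 110101001111
Verification: 001010110001 + 110101001111 = 1000000000000; discarding the end carry (carry out of the top bit) leaves the 12-bit value 000000000000, as required for x + (-x)



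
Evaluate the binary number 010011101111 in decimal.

Sum of powers of 2 for each 1-bit:
2^0 + 2^1 + 2^2 + 2^3 + 2^5 + 2^6 + 2^7 + 2^10
= 1 + 2 + 4 + 8 + 32 + 64 + 128 + 1024
= 1263



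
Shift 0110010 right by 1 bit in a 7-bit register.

Original: 0110010 (decimal 50)
Shift right by 1 position
Drop the 1 low bit; fill with zero on the left
Result: 0011001 (decimal 25)
Equivalent: 50 >> 1 = 50 ÷ 2^1 = 25



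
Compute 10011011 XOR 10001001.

XOR: 1 when bits differ
  10011011
^ 10001001
----------
  00010010
Decimal: 155 ^ 137 = 18



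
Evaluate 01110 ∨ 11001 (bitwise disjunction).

OR: 1 when either bit is 1
  01110
| 11001
-------
  11111
Decimal: 14 | 25 = 31



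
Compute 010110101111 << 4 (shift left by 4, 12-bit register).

Original: 010110101111 (decimal 1455)
Shift left by 4 positions
Append 4 zeros on the right and drop the 4 high bits that overflow the 12-bit width
Result: 101011110000 (decimal 2800)
Equivalent: 1455 << 4 = 1455 × 2^4 = 23280, truncated to 12 bits = 2800



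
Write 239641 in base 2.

Using repeated division by 2:
239641 ÷ 2 = 119820 remainder 1
119820 ÷ 2 = 59910 remainder 0
59910 ÷ 2 = 29955 remainder 0
29955 ÷ 2 = 14977 remainder 1
14977 ÷ 2 = 7488 remainder 1
7488 ÷ 2 = 3744 remainder 0
3744 ÷ 2 = 1872 remainder 0
1872 ÷ 2 = 936 remainder 0
936 ÷ 2 = 468 remainder 0
468 ÷ 2 = 234 remainder 0
234 ÷ 2 = 117 remainder 0
117 ÷ 2 = 58 remainder 1
58 ÷ 2 = 29 remainder 0
29 ÷ 2 = 14 remainder 1
14 ÷ 2 = 7 remainder 0
7 ÷ 2 = 3 remainder 1
3 ÷ 2 = 1 remainder 1
1 ÷ 2 = 0 remainder 1
Reading remainders bottom to top: 111010100000011001



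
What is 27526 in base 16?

Using repeated division by 16 (digits 10–15 are A–F):
27526 ÷ 16 = 1720 remainder 6
1720 ÷ 16 = 107 remainder 8
107 ÷ 16 = 6 remainder 11 (B)
6 ÷ 16 = 0 remainder 6
Reading remainders bottom to top: 6B86



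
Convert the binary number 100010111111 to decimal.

Sum of powers of 2 for each 1-bit:
2^0 + 2^1 + 2^2 + 2^3 + 2^4 + 2^5 + 2^7 + 2^11
= 1 + 2 + 4 + 8 + 16 + 32 + 128 + 2048
= 2239



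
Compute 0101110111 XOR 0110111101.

XOR: 1 when bits differ
  0101110111
^ 0110111101
------------
  0011001010
Decimal: 375 ^ 445 = 202



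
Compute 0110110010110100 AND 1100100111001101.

AND: 1 only when both bits are 1
  0110110010110100
& 1100100111001101
------------------
  0100100010000100
Decimal: 27828 & 51661 = 18564



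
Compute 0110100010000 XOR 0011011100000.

XOR: 1 when bits differ
  0110100010000
^ 0011011100000
---------------
  0101111110000
Decimal: 3344 ^ 1760 = 3056



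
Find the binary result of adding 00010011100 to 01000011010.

Add column by column from the right: bit + bit + carry-in; write the sum mod 2, carry 1 when the sum is 2 or 3.
carry:  00000110000
        00010011100
+       01000011010
-------------------
       001010110110
(the carry out of the leftmost column, 0, becomes the leading bit)
Decimal check:
  00010011100 = 128 + 16 + 8 + 4 = 156
  01000011010 = 512 + 16 + 8 + 2 = 538
  156 + 538 = 694, and 001010110110 = 512 + 128 + 32 + 16 + 4 + 2 = 694 ✓



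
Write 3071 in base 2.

Using repeated division by 2:
3071 ÷ 2 = 1535 remainder 1
1535 ÷ 2 = 767 remainder 1
767 ÷ 2 = 383 remainder 1
383 ÷ 2 = 191 remainder 1
191 ÷ 2 = 95 remainder 1
95 ÷ 2 = 47 remainder 1
47 ÷ 2 = 23 remainder 1
23 ÷ 2 = 11 remainder 1
11 ÷ 2 = 5 remainder 1
5 ÷ 2 = 2 remainder 1
2 ÷ 2 = 1 remainder 0
1 ÷ 2 = 0 remainder 1
Reading remainders bottom to top: 101111111111



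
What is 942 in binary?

Using repeated division by 2:
942 ÷ 2 = 471 remainder 0
471 ÷ 2 = 235 remainder 1
235 ÷ 2 = 117 remainder 1
117 ÷ 2 = 58 remainder 1
58 ÷ 2 = 29 remainder 0
29 ÷ 2 = 14 remainder 1
14 ÷ 2 = 7 remainder 0
7 ÷ 2 = 3 remainder 1
3 ÷ 2 = 1 remainder 1
1 ÷ 2 = 0 remainder 1
Reading remainders bottom to top: 1110101110



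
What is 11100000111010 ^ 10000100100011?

XOR: 1 when bits differ
  11100000111010
^ 10000100100011
----------------
  01100100011001
Decimal: 14394 ^ 8483 = 6425



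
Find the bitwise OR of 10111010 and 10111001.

OR: 1 when either bit is 1
  10111010
| 10111001
----------
  10111011
Decimal: 186 | 185 = 187



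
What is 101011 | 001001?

OR: 1 when either bit is 1
  101011
| 001001
--------
  101011
Decimal: 43 | 9 = 43



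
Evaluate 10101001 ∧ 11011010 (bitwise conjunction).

AND: 1 only when both bits are 1
  10101001
& 11011010
----------
  10001000
Decimal: 169 & 218 = 136



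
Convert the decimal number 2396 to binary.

Using repeated division by 2:
2396 ÷ 2 = 1198 remainder 0
1198 ÷ 2 = 599 remainder 0
599 ÷ 2 = 299 remainder 1
299 ÷ 2 = 149 remainder 1
149 ÷ 2 = 74 remainder 1
74 ÷ 2 = 37 remainder 0
37 ÷ 2 = 18 remainder 1
18 ÷ 2 = 9 remainder 0
9 ÷ 2 = 4 remainder 1
4 ÷ 2 = 2 remainder 0
2 ÷ 2 = 1 remainder 0
1 ÷ 2 = 0 remainder 1
Reading remainders bottom to top: 100101011100



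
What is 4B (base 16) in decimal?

Expand by place value (powers of 16):
Digit values: B = 11
4B = 4 × 16^1 + 11 × 16^0
= 4 × 16 + 11 × 1
= 64 + 11
= 75



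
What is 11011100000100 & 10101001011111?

AND: 1 only when both bits are 1
  11011100000100
& 10101001011111
----------------
  10001000000100
Decimal: 14084 & 10847 = 8708



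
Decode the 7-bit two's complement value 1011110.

Binary: 1011110
Sign bit: 1 (negative)
Invert: 0100001
Add 1:  0100010
Magnitude: 0100010 = 32 + 2 = 34
Value: -34



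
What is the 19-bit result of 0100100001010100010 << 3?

Original: 0100100001010100010 (decimal 148130)
Shift left by 3 positions
Append 3 zeros on the right and drop the 3 high bits that overflow the 19-bit width
Result: 0100001010100010000 (decimal 136464)
Equivalent: 148130 << 3 = 148130 × 2^3 = 1185040, truncated to 19 bits = 136464



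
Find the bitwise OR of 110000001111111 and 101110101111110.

OR: 1 when either bit is 1
  110000001111111
| 101110101111110
-----------------
  111110101111111
Decimal: 24703 | 23934 = 32127



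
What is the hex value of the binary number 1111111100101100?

Group into 4-bit nibbles from right:
  1111 = F
  1111 = F
  0010 = 2
  1100 = C
Result: FF2C



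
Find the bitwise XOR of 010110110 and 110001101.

XOR: 1 when bits differ
  010110110
^ 110001101
-----------
  100111011
Decimal: 182 ^ 397 = 315



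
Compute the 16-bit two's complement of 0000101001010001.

Original: 0000101001010001
Step 1 - Invert all bits: 1111010110101110
Step 2 - Add 1: 1111010110101111
Verification: 0000101001010001 + 1111010110101111 = 10000000000000000; discarding the end carry (carry out of the top bit) leaves the 16-bit value 0000000000000000, as required for x + (-x)



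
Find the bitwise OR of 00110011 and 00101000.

OR: 1 when either bit is 1
  00110011
| 00101000
----------
  00111011
Decimal: 51 | 40 = 59



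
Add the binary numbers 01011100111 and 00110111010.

Add column by column from the right: bit + bit + carry-in; write the sum mod 2, carry 1 when the sum is 2 or 3.
carry:  11111111100
        01011100111
+       00110111010
-------------------
       010010100001
(the carry out of the leftmost column, 0, becomes the leading bit)
Decimal check:
  01011100111 = 512 + 128 + 64 + 32 + 4 + 2 + 1 = 743
  00110111010 = 256 + 128 + 32 + 16 + 8 + 2 = 442
  743 + 442 = 1185, and 010010100001 = 1024 + 128 + 32 + 1 = 1185 ✓



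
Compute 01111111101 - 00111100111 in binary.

Method 1 - Direct subtraction (column by column from the right: bit − bit − borrow-in; if negative, add 2 and borrow 1 from the next column):
borrow: 00000001100
        01111111101
-       00111100111
-------------------
        01000010110

Method 2 - Add two's complement:
Two's complement of 00111100111: invert → 11000011000, add 1 → 11000011001
  01111111101
+ 11000011001
-------------
 101000010110  (end carry out of the top bit = 1)
Discarding the end carry: 01000010110
Decimal check:
  01111111101 = 512 + 256 + 128 + 64 + 32 + 16 + 8 + 4 + 1 = 1021
  00111100111 = 256 + 128 + 64 + 32 + 4 + 2 + 1 = 487
  1021 - 487 = 534, and 01000010110 = 512 + 16 + 4 + 2 = 534 ✓



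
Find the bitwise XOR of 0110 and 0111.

XOR: 1 when bits differ
  0110
^ 0111
------
  0001
Decimal: 6 ^ 7 = 1



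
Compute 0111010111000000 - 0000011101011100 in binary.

Method 1 - Direct subtraction (column by column from the right: bit − bit − borrow-in; if negative, add 2 and borrow 1 from the next column):
borrow: 0001110011111000
        0111010111000000
-       0000011101011100
------------------------
        0110111001100100

Method 2 - Add two's complement:
Two's complement of 0000011101011100: invert → 1111100010100011, add 1 → 1111100010100100
  0111010111000000
+ 1111100010100100
------------------
 10110111001100100  (end carry out of the top bit = 1)
Discarding the end carry: 0110111001100100
Decimal check:
  0111010111000000 = 16384 + 8192 + 4096 + 1024 + 256 + 128 + 64 = 30144
  0000011101011100 = 1024 + 512 + 256 + 64 + 16 + 8 + 4 = 1884
  30144 - 1884 = 28260, and 0110111001100100 = 16384 + 8192 + 2048 + 1024 + 512 + 64 + 32 + 4 = 28260 ✓



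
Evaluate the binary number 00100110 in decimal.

Sum of powers of 2 for each 1-bit:
2^1 + 2^2 + 2^5
= 2 + 4 + 32
= 38



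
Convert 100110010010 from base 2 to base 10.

Sum of powers of 2 for each 1-bit:
2^1 + 2^4 + 2^7 + 2^8 + 2^11
= 2 + 16 + 128 + 256 + 2048
= 2450



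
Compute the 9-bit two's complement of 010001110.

Original: 010001110
Step 1 - Invert all bits: 101110001
Step 2 - Add 1: 101110010
Verification: 010001110 + 101110010 = 1000000000; discarding the end carry (carry out of the top bit) leaves the 9-bit value 000000000, as required for x + (-x)



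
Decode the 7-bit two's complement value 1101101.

Binary: 1101101
Sign bit: 1 (negative)
Invert: 0010010
Add 1:  0010011
Magnitude: 0010011 = 16 + 2 + 1 = 19
Value: -19



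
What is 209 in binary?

Using repeated division by 2:
209 ÷ 2 = 104 remainder 1
104 ÷ 2 = 52 remainder 0
52 ÷ 2 = 26 remainder 0
26 ÷ 2 = 13 remainder 0
13 ÷ 2 = 6 remainder 1
6 ÷ 2 = 3 remainder 0
3 ÷ 2 = 1 remainder 1
1 ÷ 2 = 0 remainder 1
Reading remainders bottom to top: 11010001



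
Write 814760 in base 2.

Using repeated division by 2:
814760 ÷ 2 = 407380 remainder 0
407380 ÷ 2 = 203690 remainder 0
203690 ÷ 2 = 101845 remainder 0
101845 ÷ 2 = 50922 remainder 1
50922 ÷ 2 = 25461 remainder 0
25461 ÷ 2 = 12730 remainder 1
12730 ÷ 2 = 6365 remainder 0
6365 ÷ 2 = 3182 remainder 1
3182 ÷ 2 = 1591 remainder 0
1591 ÷ 2 = 795 remainder 1
795 ÷ 2 = 397 remainder 1
397 ÷ 2 = 198 remainder 1
198 ÷ 2 = 99 remainder 0
99 ÷ 2 = 49 remainder 1
49 ÷ 2 = 24 remainder 1
24 ÷ 2 = 12 remainder 0
12 ÷ 2 = 6 remainder 0
6 ÷ 2 = 3 remainder 0
3 ÷ 2 = 1 remainder 1
1 ÷ 2 = 0 remainder 1
Reading remainders bottom to top: 11000110111010101000



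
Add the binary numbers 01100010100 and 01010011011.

Add column by column from the right: bit + bit + carry-in; write the sum mod 2, carry 1 when the sum is 2 or 3.
carry:  10000100000
        01100010100
+       01010011011
-------------------
       010110101111
(the carry out of the leftmost column, 0, becomes the leading bit)
Decimal check:
  01100010100 = 512 + 256 + 16 + 4 = 788
  01010011011 = 512 + 128 + 16 + 8 + 2 + 1 = 667
  788 + 667 = 1455, and 010110101111 = 1024 + 256 + 128 + 32 + 8 + 4 + 2 + 1 = 1455 ✓



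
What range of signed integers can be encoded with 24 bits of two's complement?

For 24-bit two's complement:
Minimum: -2^23 = -8388608
Maximum: 2^23 - 1 = 8388607



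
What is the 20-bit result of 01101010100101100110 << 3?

Original: 01101010100101100110 (decimal 436582)
Shift left by 3 positions
Append 3 zeros on the right and drop the 3 high bits that overflow the 20-bit width
Result: 01010100101100110000 (decimal 346928)
Equivalent: 436582 << 3 = 436582 × 2^3 = 3492656, truncated to 20 bits = 346928



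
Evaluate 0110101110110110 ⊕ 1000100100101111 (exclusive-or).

XOR: 1 when bits differ
  0110101110110110
^ 1000100100101111
------------------
  1110001010011001
Decimal: 27574 ^ 35119 = 58009



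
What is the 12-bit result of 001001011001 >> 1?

Original: 001001011001 (decimal 601)
Shift right by 1 position
Drop the 1 low bit; fill with zero on the left
Result: 000100101100 (decimal 300)
Equivalent: 601 >> 1 = 601 ÷ 2^1 = 300



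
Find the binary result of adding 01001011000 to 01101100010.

Add column by column from the right: bit + bit + carry-in; write the sum mod 2, carry 1 when the sum is 2 or 3.
carry:  10010000000
        01001011000
+       01101100010
-------------------
       010110111010
(the carry out of the leftmost column, 0, becomes the leading bit)
Decimal check:
  01001011000 = 512 + 64 + 16 + 8 = 600
  01101100010 = 512 + 256 + 64 + 32 + 2 = 866
  600 + 866 = 1466, and 010110111010 = 1024 + 256 + 128 + 32 + 16 + 8 + 2 = 1466 ✓



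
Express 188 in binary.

Using repeated division by 2:
188 ÷ 2 = 94 remainder 0
94 ÷ 2 = 47 remainder 0
47 ÷ 2 = 23 remainder 1
23 ÷ 2 = 11 remainder 1
11 ÷ 2 = 5 remainder 1
5 ÷ 2 = 2 remainder 1
2 ÷ 2 = 1 remainder 0
1 ÷ 2 = 0 remainder 1
Reading remainders bottom to top: 10111100



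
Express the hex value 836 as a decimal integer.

Expand by place value (powers of 16):
836 = 8 × 16^2 + 3 × 16^1 + 6 × 16^0
= 8 × 256 + 3 × 16 + 6 × 1
= 2048 + 48 + 6
= 2102



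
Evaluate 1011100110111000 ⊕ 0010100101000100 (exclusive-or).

XOR: 1 when bits differ
  1011100110111000
^ 0010100101000100
------------------
  1001000011111100
Decimal: 47544 ^ 10564 = 37116



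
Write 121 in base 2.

Using repeated division by 2:
121 ÷ 2 = 60 remainder 1
60 ÷ 2 = 30 remainder 0
30 ÷ 2 = 15 remainder 0
15 ÷ 2 = 7 remainder 1
7 ÷ 2 = 3 remainder 1
3 ÷ 2 = 1 remainder 1
1 ÷ 2 = 0 remainder 1
Reading remainders bottom to top: 1111001



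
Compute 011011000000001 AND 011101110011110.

AND: 1 only when both bits are 1
  011011000000001
& 011101110011110
-----------------
  011001000000000
Decimal: 13825 & 15262 = 12800



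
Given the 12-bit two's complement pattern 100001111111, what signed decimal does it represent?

Binary: 100001111111
Sign bit: 1 (negative)
Invert: 011110000000
Add 1:  011110000001
Magnitude: 011110000001 = 1024 + 512 + 256 + 128 + 1 = 1921
Value: -1921



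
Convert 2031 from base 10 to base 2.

Using repeated division by 2:
2031 ÷ 2 = 1015 remainder 1
1015 ÷ 2 = 507 remainder 1
507 ÷ 2 = 253 remainder 1
253 ÷ 2 = 126 remainder 1
126 ÷ 2 = 63 remainder 0
63 ÷ 2 = 31 remainder 1
31 ÷ 2 = 15 remainder 1
15 ÷ 2 = 7 remainder 1
7 ÷ 2 = 3 remainder 1
3 ÷ 2 = 1 remainder 1
1 ÷ 2 = 0 remainder 1
Reading remainders bottom to top: 11111101111



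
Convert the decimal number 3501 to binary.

Using repeated division by 2:
3501 ÷ 2 = 1750 remainder 1
1750 ÷ 2 = 875 remainder 0
875 ÷ 2 = 437 remainder 1
437 ÷ 2 = 218 remainder 1
218 ÷ 2 = 109 remainder 0
109 ÷ 2 = 54 remainder 1
54 ÷ 2 = 27 remainder 0
27 ÷ 2 = 13 remainder 1
13 ÷ 2 = 6 remainder 1
6 ÷ 2 = 3 remainder 0
3 ÷ 2 = 1 remainder 1
1 ÷ 2 = 0 remainder 1
Reading remainders bottom to top: 110110101101



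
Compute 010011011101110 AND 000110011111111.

AND: 1 only when both bits are 1
  010011011101110
& 000110011111111
-----------------
  000010011101110
Decimal: 9966 & 3327 = 1262



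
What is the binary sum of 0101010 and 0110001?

Add column by column from the right: bit + bit + carry-in; write the sum mod 2, carry 1 when the sum is 2 or 3.
carry:  1000000
        0101010
+       0110001
---------------
       01011011
(the carry out of the leftmost column, 0, becomes the leading bit)
Decimal check:
  0101010 = 32 + 8 + 2 = 42
  0110001 = 32 + 16 + 1 = 49
  42 + 49 = 91, and 01011011 = 64 + 16 + 8 + 2 + 1 = 91 ✓



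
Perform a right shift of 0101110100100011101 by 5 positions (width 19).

Original: 0101110100100011101 (decimal 190749)
Shift right by 5 positions
Drop the 5 low bits; fill with zeros on the left
Result: 0000001011101001000 (decimal 5960)
Equivalent: 190749 >> 5 = 190749 ÷ 2^5 = 5960



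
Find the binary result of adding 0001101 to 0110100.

Add column by column from the right: bit + bit + carry-in; write the sum mod 2, carry 1 when the sum is 2 or 3.
carry:  1111000
        0001101
+       0110100
---------------
       01000001
(the carry out of the leftmost column, 0, becomes the leading bit)
Decimal check:
  0001101 = 8 + 4 + 1 = 13
  0110100 = 32 + 16 + 4 = 52
  13 + 52 = 65, and 01000001 = 64 + 1 = 65 ✓



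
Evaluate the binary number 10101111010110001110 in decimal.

Sum of powers of 2 for each 1-bit:
2^1 + 2^2 + 2^3 + 2^7 + 2^8 + 2^10 + 2^12 + 2^13 + 2^14 + 2^15 + 2^17 + 2^19
= 2 + 4 + 8 + 128 + 256 + 1024 + 4096 + 8192 + 16384 + 32768 + 131072 + 524288
= 718222



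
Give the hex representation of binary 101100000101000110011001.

Group into 4-bit nibbles from right:
  1011 = B
  0000 = 0
  0101 = 5
  0001 = 1
  1001 = 9
  1001 = 9
Result: B05199



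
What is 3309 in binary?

Using repeated division by 2:
3309 ÷ 2 = 1654 remainder 1
1654 ÷ 2 = 827 remainder 0
827 ÷ 2 = 413 remainder 1
413 ÷ 2 = 206 remainder 1
206 ÷ 2 = 103 remainder 0
103 ÷ 2 = 51 remainder 1
51 ÷ 2 = 25 remainder 1
25 ÷ 2 = 12 remainder 1
12 ÷ 2 = 6 remainder 0
6 ÷ 2 = 3 remainder 0
3 ÷ 2 = 1 remainder 1
1 ÷ 2 = 0 remainder 1
Reading remainders bottom to top: 110011101101



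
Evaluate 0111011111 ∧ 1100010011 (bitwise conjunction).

AND: 1 only when both bits are 1
  0111011111
& 1100010011
------------
  0100010011
Decimal: 479 & 787 = 275



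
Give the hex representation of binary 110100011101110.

Group into 4-bit nibbles from right:
  0110 = 6
  1000 = 8
  1110 = E
  1110 = E
Result: 68EE



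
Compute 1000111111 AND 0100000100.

AND: 1 only when both bits are 1
  1000111111
& 0100000100
------------
  0000000100
Decimal: 575 & 260 = 4



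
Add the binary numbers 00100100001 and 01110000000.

Add column by column from the right: bit + bit + carry-in; write the sum mod 2, carry 1 when the sum is 2 or 3.
carry:  11000000000
        00100100001
+       01110000000
-------------------
       010010100001
(the carry out of the leftmost column, 0, becomes the leading bit)
Decimal check:
  00100100001 = 256 + 32 + 1 = 289
  01110000000 = 512 + 256 + 128 = 896
  289 + 896 = 1185, and 010010100001 = 1024 + 128 + 32 + 1 = 1185 ✓



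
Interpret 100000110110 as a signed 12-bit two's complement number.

Binary: 100000110110
Sign bit: 1 (negative)
Invert: 011111001001
Add 1:  011111001010
Magnitude: 011111001010 = 1024 + 512 + 256 + 128 + 64 + 8 + 2 = 1994
Value: -1994



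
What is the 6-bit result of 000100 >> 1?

Original: 000100 (decimal 4)
Shift right by 1 position
Drop the 1 low bit; fill with zero on the left
Result: 000010 (decimal 2)
Equivalent: 4 >> 1 = 4 ÷ 2^1 = 2

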